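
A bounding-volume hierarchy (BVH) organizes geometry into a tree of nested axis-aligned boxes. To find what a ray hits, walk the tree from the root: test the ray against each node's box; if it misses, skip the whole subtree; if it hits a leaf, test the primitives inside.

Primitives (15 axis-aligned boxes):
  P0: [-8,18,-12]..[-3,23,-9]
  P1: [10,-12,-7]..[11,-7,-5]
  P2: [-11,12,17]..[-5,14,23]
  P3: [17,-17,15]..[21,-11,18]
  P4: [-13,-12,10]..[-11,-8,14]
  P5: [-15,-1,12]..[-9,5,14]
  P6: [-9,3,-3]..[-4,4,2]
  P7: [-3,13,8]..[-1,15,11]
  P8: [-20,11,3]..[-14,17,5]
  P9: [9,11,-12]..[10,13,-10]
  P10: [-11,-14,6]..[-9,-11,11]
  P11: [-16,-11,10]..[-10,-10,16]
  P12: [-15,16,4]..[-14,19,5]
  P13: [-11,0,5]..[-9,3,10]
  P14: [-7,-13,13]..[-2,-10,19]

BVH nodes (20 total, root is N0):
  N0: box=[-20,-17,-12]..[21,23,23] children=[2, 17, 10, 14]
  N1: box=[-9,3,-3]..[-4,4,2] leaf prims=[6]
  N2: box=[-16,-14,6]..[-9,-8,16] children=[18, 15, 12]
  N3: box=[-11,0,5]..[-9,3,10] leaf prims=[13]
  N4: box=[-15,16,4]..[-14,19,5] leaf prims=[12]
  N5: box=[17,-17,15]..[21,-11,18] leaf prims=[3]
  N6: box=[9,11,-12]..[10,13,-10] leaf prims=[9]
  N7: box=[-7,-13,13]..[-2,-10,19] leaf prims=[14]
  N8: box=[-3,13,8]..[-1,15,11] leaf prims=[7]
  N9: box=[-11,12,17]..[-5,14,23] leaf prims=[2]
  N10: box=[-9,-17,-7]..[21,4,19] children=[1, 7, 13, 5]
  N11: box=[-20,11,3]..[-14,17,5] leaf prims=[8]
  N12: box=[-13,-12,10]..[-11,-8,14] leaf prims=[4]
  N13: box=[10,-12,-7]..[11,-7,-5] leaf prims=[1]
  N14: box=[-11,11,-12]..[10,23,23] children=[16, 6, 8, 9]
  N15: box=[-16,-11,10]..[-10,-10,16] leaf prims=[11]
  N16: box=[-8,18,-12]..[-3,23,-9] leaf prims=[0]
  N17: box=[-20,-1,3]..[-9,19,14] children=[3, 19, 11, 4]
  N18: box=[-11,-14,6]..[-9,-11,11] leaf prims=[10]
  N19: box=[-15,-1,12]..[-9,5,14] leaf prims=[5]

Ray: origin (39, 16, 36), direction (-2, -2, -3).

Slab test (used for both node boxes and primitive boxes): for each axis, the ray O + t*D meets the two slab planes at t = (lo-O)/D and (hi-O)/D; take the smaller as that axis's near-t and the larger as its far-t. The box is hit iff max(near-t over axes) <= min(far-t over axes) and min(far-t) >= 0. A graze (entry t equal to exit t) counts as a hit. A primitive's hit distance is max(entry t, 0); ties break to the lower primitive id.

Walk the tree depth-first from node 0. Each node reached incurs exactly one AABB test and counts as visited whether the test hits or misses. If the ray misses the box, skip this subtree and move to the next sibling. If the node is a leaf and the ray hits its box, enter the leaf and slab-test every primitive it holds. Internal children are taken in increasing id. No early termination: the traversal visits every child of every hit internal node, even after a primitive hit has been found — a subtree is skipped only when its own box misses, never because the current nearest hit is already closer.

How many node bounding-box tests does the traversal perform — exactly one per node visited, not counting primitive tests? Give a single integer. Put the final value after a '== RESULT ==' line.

Traverse from the root:
N0 x:[9,59/2] y:[-7/2,33/2] z:[13/3,16] -> hit [9,16], descend [2, 10, 14, 17]
  N2 x:[24,55/2] y:[12,15] z:[20/3,10] -> miss, prune
  N10 x:[9,24] y:[6,33/2] z:[17/3,43/3] -> hit [9,43/3], descend [1, 5, 7, 13]
    N1 x:[43/2,24] y:[6,13/2] z:[34/3,13] -> miss, prune
    N5 x:[9,11] y:[27/2,33/2] z:[6,7] -> miss, prune
    N7 x:[41/2,23] y:[13,29/2] z:[17/3,23/3] -> miss, prune
    N13 x:[14,29/2] y:[23/2,14] z:[41/3,43/3] -> hit [14,14] leaf, test {P1@t=14}
  N14 x:[29/2,25] y:[-7/2,5/2] z:[13/3,16] -> miss, prune
  N17 x:[24,59/2] y:[-3/2,17/2] z:[22/3,11] -> miss, prune

9 AABB tests over nodes [0, 2, 10, 1, 5, 7, 13, 14, 17]; 1 leaf entered; closest P1.

== RESULT ==
9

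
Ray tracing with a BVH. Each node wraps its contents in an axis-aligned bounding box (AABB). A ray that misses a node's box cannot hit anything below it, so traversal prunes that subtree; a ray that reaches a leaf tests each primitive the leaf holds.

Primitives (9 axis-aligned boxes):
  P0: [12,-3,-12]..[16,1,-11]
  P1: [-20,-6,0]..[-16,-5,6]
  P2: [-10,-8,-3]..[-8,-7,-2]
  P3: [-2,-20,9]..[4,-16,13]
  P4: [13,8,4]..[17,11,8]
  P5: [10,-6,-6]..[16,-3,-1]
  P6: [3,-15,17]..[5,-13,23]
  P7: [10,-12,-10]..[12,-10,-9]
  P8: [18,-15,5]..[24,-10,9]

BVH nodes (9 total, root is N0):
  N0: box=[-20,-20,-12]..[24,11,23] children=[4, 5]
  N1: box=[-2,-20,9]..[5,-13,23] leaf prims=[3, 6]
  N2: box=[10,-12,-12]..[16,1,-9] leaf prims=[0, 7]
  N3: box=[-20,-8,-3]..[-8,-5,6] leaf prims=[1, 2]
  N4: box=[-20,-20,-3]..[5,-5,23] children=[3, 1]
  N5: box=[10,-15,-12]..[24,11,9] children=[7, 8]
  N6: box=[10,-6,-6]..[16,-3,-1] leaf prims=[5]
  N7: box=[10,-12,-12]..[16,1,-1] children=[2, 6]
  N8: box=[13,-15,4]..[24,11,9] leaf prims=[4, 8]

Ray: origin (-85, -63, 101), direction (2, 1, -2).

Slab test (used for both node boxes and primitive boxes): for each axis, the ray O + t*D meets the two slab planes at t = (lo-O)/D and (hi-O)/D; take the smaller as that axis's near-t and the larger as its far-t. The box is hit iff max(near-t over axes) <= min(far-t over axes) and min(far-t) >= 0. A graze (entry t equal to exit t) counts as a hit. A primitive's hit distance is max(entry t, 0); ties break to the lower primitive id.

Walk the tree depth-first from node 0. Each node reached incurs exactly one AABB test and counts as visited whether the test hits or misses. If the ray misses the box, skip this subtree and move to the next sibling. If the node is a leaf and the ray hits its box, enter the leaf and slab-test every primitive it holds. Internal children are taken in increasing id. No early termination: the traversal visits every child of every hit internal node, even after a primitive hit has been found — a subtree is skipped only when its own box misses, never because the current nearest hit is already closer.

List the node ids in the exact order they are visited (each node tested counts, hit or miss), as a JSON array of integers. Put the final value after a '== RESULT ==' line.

Traverse from the root:
N0 x:[65/2,109/2] y:[43,74] z:[39,113/2] -> hit [43,109/2], descend [4, 5]
  N4 x:[65/2,45] y:[43,58] z:[39,52] -> hit [43,45], descend [1, 3]
    N1 x:[83/2,45] y:[43,50] z:[39,46] -> hit [43,45] leaf, test {P3@t=44, P6(miss)}
    N3 x:[65/2,77/2] y:[55,58] z:[95/2,52] -> miss, prune
  N5 x:[95/2,109/2] y:[48,74] z:[46,113/2] -> hit [48,109/2], descend [7, 8]
    N7 x:[95/2,101/2] y:[51,64] z:[51,113/2] -> miss, prune
    N8 x:[49,109/2] y:[48,74] z:[46,97/2] -> miss, prune

7 AABB tests over nodes [0, 4, 1, 3, 5, 7, 8]; 1 leaf entered; closest P3.

== RESULT ==
[0, 4, 1, 3, 5, 7, 8]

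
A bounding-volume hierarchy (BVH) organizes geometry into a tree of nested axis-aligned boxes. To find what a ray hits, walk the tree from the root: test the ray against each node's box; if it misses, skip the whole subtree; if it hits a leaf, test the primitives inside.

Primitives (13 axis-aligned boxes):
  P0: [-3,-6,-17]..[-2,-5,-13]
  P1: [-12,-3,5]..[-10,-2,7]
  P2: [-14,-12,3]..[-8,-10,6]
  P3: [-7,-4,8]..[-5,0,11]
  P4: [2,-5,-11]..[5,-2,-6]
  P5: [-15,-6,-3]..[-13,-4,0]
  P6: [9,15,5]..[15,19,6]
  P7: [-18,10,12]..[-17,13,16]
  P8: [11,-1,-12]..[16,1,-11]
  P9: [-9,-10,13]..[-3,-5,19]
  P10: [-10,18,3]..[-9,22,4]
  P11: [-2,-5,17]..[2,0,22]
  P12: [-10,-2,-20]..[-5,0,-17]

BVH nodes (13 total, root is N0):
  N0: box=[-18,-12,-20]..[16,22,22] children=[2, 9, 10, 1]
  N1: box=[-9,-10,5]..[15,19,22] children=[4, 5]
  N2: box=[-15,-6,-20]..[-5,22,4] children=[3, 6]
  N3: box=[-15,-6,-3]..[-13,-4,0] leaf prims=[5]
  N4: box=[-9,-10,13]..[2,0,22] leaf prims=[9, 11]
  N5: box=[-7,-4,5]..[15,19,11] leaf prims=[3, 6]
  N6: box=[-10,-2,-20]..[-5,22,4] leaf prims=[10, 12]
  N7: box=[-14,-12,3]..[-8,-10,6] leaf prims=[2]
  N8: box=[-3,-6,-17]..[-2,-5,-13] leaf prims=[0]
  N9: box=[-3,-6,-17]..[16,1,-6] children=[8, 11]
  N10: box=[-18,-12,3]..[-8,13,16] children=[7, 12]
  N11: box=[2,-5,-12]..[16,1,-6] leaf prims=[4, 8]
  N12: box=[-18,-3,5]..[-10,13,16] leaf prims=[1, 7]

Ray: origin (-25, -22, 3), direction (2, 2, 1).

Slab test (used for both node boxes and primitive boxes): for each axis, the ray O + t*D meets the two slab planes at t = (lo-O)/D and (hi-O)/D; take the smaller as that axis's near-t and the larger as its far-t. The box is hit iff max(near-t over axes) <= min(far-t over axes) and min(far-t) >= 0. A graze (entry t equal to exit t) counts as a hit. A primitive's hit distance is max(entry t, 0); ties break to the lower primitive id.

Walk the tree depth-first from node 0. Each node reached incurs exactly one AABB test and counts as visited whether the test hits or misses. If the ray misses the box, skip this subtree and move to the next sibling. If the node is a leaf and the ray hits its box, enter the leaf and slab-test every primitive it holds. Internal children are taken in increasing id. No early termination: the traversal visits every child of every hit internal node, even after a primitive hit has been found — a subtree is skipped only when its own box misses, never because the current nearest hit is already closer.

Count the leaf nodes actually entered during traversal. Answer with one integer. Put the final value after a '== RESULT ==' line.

Walk:
N0 x:[7/2,41/2] y:[5,22] z:[-23,19] -> hit [5,19], descend [1, 2, 9, 10]
  N1 x:[8,20] y:[6,41/2] z:[2,19] -> hit [8,19], descend [4, 5]
    N4 x:[8,27/2] y:[6,11] z:[10,19] -> hit [10,11] leaf, test {P9(miss), P11(miss)}
    N5 x:[9,20] y:[9,41/2] z:[2,8] -> miss, prune
  N2 x:[5,10] y:[8,22] z:[-23,1] -> miss, prune
  N9 x:[11,41/2] y:[8,23/2] z:[-20,-9] -> miss, prune
  N10 x:[7/2,17/2] y:[5,35/2] z:[0,13] -> hit [5,17/2], descend [7, 12]
    N7 x:[11/2,17/2] y:[5,6] z:[0,3] -> miss, prune
    N12 x:[7/2,15/2] y:[19/2,35/2] z:[2,13] -> miss, prune

9 AABB tests over nodes [0, 1, 4, 5, 2, 9, 10, 7, 12]; 1 leaf entered; closest miss.

== RESULT ==
1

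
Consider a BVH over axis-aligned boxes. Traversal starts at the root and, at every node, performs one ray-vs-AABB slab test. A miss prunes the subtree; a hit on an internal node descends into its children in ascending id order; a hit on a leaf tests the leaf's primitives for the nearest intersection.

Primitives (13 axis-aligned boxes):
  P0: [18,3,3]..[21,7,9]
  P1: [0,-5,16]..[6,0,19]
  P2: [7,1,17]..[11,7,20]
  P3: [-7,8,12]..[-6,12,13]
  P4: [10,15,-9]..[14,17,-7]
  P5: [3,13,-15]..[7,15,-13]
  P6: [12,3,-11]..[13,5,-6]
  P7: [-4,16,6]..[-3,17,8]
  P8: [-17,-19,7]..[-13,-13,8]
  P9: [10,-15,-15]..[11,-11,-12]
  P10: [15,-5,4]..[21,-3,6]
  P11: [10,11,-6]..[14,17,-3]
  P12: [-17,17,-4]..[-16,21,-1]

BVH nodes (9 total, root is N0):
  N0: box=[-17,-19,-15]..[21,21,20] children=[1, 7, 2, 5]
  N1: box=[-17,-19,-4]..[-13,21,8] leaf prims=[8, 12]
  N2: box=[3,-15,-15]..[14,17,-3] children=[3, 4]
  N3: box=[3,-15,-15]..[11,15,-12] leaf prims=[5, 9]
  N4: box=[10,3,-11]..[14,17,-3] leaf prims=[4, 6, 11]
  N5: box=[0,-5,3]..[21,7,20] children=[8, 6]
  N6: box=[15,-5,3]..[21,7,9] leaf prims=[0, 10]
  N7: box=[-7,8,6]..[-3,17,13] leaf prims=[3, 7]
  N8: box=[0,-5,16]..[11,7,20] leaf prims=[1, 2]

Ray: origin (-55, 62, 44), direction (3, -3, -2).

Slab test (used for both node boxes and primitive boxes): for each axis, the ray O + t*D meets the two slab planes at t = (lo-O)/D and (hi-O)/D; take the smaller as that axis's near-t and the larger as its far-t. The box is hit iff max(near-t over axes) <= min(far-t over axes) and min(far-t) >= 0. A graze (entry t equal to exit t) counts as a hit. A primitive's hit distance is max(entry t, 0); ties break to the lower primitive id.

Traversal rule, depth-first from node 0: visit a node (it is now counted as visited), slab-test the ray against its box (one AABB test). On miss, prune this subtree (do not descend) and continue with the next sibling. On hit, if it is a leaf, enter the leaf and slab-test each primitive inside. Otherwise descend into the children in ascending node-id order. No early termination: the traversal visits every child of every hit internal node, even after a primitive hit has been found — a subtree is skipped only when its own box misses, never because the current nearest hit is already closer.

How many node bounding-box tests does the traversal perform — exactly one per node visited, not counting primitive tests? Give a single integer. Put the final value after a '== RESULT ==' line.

Walk:
N0 x:[38/3,76/3] y:[41/3,27] z:[12,59/2] -> hit [41/3,76/3], descend [1, 2, 5, 7]
  N1 x:[38/3,14] y:[41/3,27] z:[18,24] -> miss, prune
  N2 x:[58/3,23] y:[15,77/3] z:[47/2,59/2] -> miss, prune
  N5 x:[55/3,76/3] y:[55/3,67/3] z:[12,41/2] -> hit [55/3,41/2], descend [6, 8]
    N6 x:[70/3,76/3] y:[55/3,67/3] z:[35/2,41/2] -> miss, prune
    N8 x:[55/3,22] y:[55/3,67/3] z:[12,14] -> miss, prune
  N7 x:[16,52/3] y:[15,18] z:[31/2,19] -> hit [16,52/3] leaf, test {P3(miss), P7(miss)}

Summary -> nodes [0, 1, 2, 5, 6, 8, 7]; box-tests=7; leaf-entries=1; first=miss

== RESULT ==
7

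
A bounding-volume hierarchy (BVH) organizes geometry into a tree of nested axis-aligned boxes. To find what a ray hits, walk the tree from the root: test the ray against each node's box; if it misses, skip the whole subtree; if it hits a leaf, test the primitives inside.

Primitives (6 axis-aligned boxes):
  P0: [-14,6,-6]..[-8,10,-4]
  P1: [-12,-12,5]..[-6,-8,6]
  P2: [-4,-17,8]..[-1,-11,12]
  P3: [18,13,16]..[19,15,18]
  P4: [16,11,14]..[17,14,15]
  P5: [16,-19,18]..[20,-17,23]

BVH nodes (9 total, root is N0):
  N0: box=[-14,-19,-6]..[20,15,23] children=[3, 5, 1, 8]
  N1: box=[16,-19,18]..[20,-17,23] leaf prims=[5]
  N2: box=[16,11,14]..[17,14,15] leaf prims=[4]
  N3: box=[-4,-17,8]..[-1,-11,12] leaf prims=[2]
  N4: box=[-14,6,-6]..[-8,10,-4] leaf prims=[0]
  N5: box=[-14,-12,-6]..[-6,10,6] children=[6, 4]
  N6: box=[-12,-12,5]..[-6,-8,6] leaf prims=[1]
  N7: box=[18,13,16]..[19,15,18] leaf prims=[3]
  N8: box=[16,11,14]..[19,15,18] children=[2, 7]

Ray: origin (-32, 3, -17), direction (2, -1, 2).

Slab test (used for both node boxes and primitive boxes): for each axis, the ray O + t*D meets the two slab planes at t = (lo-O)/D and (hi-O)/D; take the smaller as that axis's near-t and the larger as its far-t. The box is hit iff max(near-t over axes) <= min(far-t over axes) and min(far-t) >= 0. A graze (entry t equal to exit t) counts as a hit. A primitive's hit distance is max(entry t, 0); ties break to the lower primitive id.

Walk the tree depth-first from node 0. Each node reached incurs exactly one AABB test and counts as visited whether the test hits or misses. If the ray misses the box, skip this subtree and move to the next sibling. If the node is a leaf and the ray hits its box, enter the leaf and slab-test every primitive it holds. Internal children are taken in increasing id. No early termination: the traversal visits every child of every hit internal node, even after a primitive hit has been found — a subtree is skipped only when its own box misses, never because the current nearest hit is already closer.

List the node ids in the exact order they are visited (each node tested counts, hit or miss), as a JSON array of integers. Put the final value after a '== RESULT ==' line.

Walk:
N0 x:[9,26] y:[-12,22] z:[11/2,20] -> hit [9,20], descend [1, 3, 5, 8]
  N1 x:[24,26] y:[20,22] z:[35/2,20] -> miss, prune
  N3 x:[14,31/2] y:[14,20] z:[25/2,29/2] -> hit [14,29/2] leaf, test {P2@t=14}
  N5 x:[9,13] y:[-7,15] z:[11/2,23/2] -> hit [9,23/2], descend [4, 6]
    N4 x:[9,12] y:[-7,-3] z:[11/2,13/2] -> miss, prune
    N6 x:[10,13] y:[11,15] z:[11,23/2] -> hit [11,23/2] leaf, test {P1@t=11}
  N8 x:[24,51/2] y:[-12,-8] z:[31/2,35/2] -> miss, prune

Visited [0, 1, 3, 5, 4, 6, 8]. Tests: 7 box, 2 leaf. Nearest: P1.

== RESULT ==
[0, 1, 3, 5, 4, 6, 8]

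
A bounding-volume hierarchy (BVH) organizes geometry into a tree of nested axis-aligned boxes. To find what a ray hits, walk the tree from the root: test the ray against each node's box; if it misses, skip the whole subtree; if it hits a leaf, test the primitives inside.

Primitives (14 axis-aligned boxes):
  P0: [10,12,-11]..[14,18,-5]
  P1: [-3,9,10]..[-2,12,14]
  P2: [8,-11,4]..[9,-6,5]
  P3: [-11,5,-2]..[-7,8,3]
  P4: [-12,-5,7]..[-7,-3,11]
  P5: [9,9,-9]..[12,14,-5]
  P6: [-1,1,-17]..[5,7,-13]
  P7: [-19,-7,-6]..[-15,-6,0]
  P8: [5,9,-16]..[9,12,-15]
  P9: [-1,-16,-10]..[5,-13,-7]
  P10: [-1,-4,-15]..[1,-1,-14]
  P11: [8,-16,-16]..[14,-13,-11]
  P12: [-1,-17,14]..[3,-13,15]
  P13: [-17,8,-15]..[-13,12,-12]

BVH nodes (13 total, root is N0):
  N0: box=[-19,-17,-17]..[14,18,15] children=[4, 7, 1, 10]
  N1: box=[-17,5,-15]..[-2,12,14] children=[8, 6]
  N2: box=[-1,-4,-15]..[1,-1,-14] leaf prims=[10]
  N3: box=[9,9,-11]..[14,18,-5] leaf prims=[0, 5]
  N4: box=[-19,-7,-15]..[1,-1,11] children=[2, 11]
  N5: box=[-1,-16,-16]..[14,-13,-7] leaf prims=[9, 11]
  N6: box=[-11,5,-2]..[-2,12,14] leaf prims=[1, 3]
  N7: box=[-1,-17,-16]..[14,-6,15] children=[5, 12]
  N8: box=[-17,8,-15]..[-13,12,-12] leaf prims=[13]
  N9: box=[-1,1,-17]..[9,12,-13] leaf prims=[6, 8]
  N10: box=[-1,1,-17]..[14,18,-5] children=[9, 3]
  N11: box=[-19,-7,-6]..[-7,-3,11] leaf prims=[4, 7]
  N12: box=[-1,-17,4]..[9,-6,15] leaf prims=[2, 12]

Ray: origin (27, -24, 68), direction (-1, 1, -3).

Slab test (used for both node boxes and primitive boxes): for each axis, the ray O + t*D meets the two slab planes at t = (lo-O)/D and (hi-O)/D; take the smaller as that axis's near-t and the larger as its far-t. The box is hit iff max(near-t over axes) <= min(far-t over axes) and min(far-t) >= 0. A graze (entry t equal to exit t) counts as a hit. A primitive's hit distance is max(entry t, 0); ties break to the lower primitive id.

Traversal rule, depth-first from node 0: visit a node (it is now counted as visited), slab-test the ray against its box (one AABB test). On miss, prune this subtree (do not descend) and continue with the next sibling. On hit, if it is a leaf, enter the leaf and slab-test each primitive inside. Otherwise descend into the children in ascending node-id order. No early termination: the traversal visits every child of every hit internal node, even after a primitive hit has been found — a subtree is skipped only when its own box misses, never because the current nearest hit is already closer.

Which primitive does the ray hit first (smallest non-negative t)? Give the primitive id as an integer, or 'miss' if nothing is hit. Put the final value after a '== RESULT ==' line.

Traverse from the root:
N0 x:[13,46] y:[7,42] z:[53/3,85/3] -> hit [53/3,85/3], descend [1, 4, 7, 10]
  N1 x:[29,44] y:[29,36] z:[18,83/3] -> miss, prune
  N4 x:[26,46] y:[17,23] z:[19,83/3] -> miss, prune
  N7 x:[13,28] y:[7,18] z:[53/3,28] -> hit [53/3,18], descend [5, 12]
    N5 x:[13,28] y:[8,11] z:[25,28] -> miss, prune
    N12 x:[18,28] y:[7,18] z:[53/3,64/3] -> hit [18,18] leaf, test {P2(miss), P12(miss)}
  N10 x:[13,28] y:[25,42] z:[73/3,85/3] -> hit [25,28], descend [3, 9]
    N3 x:[13,18] y:[33,42] z:[73/3,79/3] -> miss, prune
    N9 x:[18,28] y:[25,36] z:[27,85/3] -> hit [27,28] leaf, test {P6@t=27, P8(miss)}

order=[0, 1, 4, 7, 5, 12, 10, 3, 9]  |boxes|=9  |leaves|=2  hit=P6

== RESULT ==
6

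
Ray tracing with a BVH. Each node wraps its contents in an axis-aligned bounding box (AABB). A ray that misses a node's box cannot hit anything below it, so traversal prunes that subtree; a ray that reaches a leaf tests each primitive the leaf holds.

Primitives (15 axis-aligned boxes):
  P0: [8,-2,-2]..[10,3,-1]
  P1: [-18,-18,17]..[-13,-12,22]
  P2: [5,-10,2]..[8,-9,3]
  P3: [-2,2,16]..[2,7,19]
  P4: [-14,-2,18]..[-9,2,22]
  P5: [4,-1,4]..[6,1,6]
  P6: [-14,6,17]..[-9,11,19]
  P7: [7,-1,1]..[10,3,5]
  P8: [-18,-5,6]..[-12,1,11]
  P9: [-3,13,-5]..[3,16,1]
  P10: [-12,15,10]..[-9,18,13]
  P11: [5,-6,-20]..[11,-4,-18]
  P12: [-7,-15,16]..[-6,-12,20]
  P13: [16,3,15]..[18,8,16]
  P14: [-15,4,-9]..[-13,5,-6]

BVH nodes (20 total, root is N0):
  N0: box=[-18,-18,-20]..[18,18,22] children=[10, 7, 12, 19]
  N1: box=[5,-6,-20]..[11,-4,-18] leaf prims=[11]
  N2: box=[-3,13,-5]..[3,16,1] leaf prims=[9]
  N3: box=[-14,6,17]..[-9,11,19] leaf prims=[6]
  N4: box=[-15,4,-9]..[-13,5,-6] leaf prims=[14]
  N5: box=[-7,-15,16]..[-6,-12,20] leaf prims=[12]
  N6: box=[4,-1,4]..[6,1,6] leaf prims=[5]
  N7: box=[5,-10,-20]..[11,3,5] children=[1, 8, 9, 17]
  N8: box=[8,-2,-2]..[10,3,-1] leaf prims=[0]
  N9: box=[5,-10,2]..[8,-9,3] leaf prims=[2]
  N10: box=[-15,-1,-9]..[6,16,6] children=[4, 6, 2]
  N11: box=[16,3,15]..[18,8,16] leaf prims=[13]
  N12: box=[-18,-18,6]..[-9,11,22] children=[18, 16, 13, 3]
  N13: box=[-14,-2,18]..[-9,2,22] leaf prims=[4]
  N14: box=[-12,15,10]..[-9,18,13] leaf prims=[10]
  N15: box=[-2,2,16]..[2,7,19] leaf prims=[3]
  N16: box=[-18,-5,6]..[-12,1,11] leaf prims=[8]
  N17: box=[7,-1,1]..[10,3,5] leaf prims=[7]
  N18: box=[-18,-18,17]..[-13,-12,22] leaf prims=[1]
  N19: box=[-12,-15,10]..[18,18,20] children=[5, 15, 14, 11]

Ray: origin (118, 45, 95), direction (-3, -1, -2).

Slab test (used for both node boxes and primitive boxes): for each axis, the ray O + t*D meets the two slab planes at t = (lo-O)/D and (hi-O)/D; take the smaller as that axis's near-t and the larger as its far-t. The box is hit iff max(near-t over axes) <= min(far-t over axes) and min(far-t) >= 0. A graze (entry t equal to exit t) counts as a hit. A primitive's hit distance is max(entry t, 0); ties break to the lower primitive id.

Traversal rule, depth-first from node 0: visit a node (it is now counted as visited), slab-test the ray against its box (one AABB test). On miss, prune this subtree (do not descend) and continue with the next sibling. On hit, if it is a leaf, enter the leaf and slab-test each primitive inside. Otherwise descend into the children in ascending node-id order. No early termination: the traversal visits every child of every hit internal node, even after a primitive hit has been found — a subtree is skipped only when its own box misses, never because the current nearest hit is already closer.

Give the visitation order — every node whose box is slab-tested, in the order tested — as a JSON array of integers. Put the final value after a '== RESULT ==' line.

Walk:
N0 x:[100/3,136/3] y:[27,63] z:[73/2,115/2] -> hit [73/2,136/3], descend [7, 10, 12, 19]
  N7 x:[107/3,113/3] y:[42,55] z:[45,115/2] -> miss, prune
  N10 x:[112/3,133/3] y:[29,46] z:[89/2,52] -> miss, prune
  N12 x:[127/3,136/3] y:[34,63] z:[73/2,89/2] -> hit [127/3,89/2], descend [3, 13, 16, 18]
    N3 x:[127/3,44] y:[34,39] z:[38,39] -> miss, prune
    N13 x:[127/3,44] y:[43,47] z:[73/2,77/2] -> miss, prune
    N16 x:[130/3,136/3] y:[44,50] z:[42,89/2] -> hit [44,89/2] leaf, test {P8@t=44}
    N18 x:[131/3,136/3] y:[57,63] z:[73/2,39] -> miss, prune
  N19 x:[100/3,130/3] y:[27,60] z:[75/2,85/2] -> hit [75/2,85/2], descend [5, 11, 14, 15]
    N5 x:[124/3,125/3] y:[57,60] z:[75/2,79/2] -> miss, prune
    N11 x:[100/3,34] y:[37,42] z:[79/2,40] -> miss, prune
    N14 x:[127/3,130/3] y:[27,30] z:[41,85/2] -> miss, prune
    N15 x:[116/3,40] y:[38,43] z:[38,79/2] -> hit [116/3,79/2] leaf, test {P3@t=116/3}

13 AABB tests over nodes [0, 7, 10, 12, 3, 13, 16, 18, 19, 5, 11, 14, 15]; 2 leaves entered; closest P3.

== RESULT ==
[0, 7, 10, 12, 3, 13, 16, 18, 19, 5, 11, 14, 15]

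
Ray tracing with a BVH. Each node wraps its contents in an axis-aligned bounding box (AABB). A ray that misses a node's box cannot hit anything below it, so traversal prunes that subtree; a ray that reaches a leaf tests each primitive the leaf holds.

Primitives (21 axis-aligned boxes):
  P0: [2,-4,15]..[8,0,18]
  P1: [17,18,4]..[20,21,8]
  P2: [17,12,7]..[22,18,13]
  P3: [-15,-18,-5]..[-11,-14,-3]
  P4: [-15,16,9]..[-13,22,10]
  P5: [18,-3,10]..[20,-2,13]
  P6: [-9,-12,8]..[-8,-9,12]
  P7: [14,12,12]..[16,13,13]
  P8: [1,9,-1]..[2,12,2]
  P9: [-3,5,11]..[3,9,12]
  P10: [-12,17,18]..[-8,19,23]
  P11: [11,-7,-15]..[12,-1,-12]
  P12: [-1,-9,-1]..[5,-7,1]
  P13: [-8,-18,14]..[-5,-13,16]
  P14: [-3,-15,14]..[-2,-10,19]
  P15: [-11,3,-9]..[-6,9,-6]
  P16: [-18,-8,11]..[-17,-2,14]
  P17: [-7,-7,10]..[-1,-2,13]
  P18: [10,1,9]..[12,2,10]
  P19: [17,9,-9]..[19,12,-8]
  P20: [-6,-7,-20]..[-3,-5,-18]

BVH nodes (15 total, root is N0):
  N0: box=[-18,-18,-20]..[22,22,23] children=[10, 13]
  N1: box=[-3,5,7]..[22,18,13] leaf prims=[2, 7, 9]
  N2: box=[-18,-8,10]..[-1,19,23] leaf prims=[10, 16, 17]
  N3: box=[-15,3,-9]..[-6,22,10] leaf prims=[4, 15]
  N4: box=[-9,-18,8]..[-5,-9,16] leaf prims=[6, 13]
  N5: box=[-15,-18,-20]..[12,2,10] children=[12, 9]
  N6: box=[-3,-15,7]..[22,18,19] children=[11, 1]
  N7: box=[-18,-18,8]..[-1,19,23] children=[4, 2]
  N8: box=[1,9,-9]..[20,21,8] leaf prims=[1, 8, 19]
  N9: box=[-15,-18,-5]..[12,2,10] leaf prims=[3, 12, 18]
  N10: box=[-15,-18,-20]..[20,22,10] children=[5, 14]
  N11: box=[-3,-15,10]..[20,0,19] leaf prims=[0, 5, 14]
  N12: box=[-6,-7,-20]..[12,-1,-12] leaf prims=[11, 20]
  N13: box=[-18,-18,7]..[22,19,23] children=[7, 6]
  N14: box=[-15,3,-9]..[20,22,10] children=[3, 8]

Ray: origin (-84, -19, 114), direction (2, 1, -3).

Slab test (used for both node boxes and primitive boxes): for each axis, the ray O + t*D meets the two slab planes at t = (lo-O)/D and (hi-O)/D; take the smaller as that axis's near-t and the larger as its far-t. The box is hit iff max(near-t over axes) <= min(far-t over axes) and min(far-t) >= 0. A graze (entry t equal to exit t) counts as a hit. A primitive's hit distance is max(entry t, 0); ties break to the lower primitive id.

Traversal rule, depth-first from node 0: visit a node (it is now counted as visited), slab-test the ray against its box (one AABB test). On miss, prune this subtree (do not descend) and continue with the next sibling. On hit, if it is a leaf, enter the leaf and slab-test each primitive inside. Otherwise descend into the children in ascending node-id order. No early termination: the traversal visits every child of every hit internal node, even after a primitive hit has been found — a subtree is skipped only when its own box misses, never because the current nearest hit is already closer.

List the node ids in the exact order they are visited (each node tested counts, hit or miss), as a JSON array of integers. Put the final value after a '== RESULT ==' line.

Traverse from the root:
N0 x:[33,53] y:[1,41] z:[91/3,134/3] -> hit [33,41], descend [10, 13]
  N10 x:[69/2,52] y:[1,41] z:[104/3,134/3] -> hit [104/3,41], descend [5, 14]
    N5 x:[69/2,48] y:[1,21] z:[104/3,134/3] -> miss, prune
    N14 x:[69/2,52] y:[22,41] z:[104/3,41] -> hit [104/3,41], descend [3, 8]
      N3 x:[69/2,39] y:[22,41] z:[104/3,41] -> hit [104/3,39] leaf, test {P4@t=35, P15(miss)}
      N8 x:[85/2,52] y:[28,40] z:[106/3,41] -> miss, prune
  N13 x:[33,53] y:[1,38] z:[91/3,107/3] -> hit [33,107/3], descend [6, 7]
    N6 x:[81/2,53] y:[4,37] z:[95/3,107/3] -> miss, prune
    N7 x:[33,83/2] y:[1,38] z:[91/3,106/3] -> hit [33,106/3], descend [2, 4]
      N2 x:[33,83/2] y:[11,38] z:[91/3,104/3] -> hit [33,104/3] leaf, test {P10(miss), P16(miss), P17(miss)}
      N4 x:[75/2,79/2] y:[1,10] z:[98/3,106/3] -> miss, prune

Summary -> nodes [0, 10, 5, 14, 3, 8, 13, 6, 7, 2, 4]; box-tests=11; leaf-entries=2; first=P4

== RESULT ==
[0, 10, 5, 14, 3, 8, 13, 6, 7, 2, 4]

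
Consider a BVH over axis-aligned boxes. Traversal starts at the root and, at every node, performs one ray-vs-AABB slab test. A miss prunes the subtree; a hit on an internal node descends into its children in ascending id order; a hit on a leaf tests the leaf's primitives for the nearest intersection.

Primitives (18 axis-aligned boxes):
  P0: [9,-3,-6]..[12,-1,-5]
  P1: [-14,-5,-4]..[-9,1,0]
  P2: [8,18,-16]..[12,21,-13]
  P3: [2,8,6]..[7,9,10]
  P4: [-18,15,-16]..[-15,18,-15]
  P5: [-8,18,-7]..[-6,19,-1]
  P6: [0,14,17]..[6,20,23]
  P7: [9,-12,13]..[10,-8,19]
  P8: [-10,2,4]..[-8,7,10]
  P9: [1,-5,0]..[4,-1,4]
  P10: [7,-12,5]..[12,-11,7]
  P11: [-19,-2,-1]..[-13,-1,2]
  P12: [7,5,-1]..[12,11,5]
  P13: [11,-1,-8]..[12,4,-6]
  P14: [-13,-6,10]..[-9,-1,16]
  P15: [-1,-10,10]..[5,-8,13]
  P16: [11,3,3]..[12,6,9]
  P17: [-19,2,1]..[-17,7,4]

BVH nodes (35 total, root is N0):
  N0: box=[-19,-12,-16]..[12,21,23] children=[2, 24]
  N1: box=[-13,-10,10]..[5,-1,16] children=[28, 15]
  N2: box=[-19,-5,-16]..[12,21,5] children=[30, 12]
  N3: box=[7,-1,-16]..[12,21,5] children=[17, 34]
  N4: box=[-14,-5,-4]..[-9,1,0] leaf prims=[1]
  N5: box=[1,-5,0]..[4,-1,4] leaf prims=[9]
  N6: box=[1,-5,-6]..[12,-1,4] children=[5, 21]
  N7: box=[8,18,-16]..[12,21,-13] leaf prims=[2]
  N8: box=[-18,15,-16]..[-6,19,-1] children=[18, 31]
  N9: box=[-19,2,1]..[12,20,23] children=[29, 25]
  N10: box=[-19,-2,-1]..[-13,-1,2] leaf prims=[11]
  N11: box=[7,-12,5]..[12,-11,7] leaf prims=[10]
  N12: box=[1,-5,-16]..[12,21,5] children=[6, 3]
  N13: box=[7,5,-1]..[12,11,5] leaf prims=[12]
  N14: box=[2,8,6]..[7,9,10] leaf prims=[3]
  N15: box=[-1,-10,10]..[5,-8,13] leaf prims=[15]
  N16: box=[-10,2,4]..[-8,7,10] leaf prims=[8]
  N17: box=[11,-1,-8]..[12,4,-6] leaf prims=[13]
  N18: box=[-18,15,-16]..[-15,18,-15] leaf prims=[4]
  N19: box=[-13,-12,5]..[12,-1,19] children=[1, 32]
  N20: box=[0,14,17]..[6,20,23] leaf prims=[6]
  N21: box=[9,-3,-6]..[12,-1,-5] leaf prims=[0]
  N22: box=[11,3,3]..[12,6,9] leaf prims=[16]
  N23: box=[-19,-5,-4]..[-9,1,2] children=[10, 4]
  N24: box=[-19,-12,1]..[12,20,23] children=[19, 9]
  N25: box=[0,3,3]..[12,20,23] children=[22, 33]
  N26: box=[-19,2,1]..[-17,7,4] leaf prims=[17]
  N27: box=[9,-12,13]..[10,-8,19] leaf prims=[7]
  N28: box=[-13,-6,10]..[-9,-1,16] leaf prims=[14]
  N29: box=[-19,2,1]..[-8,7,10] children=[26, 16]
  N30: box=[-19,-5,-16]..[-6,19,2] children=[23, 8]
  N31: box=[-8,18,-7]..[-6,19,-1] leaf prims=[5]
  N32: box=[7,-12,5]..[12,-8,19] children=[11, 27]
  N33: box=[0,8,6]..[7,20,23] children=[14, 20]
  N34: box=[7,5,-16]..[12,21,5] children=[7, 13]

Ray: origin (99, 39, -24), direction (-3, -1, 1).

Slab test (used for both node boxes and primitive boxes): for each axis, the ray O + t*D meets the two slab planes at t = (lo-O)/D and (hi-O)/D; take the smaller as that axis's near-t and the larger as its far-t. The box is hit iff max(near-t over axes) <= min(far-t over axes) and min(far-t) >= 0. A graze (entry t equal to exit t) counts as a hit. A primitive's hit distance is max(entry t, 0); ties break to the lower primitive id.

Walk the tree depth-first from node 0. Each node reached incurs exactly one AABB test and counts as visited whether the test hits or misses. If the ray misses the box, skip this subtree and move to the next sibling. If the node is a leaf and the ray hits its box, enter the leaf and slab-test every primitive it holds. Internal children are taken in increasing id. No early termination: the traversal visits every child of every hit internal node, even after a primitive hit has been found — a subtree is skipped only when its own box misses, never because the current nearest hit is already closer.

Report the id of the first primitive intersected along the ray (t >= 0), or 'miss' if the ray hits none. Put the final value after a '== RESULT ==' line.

Traverse from the root:
N0 x:[29,118/3] y:[18,51] z:[8,47] -> hit [29,118/3], descend [2, 24]
  N2 x:[29,118/3] y:[18,44] z:[8,29] -> hit [29,29], descend [12, 30]
    N12 x:[29,98/3] y:[18,44] z:[8,29] -> hit [29,29], descend [3, 6]
      N3 x:[29,92/3] y:[18,40] z:[8,29] -> hit [29,29], descend [17, 34]
        N17 x:[29,88/3] y:[35,40] z:[16,18] -> miss, prune
        N34 x:[29,92/3] y:[18,34] z:[8,29] -> hit [29,29], descend [7, 13]
          N7 x:[29,91/3] y:[18,21] z:[8,11] -> miss, prune
          N13 x:[29,92/3] y:[28,34] z:[23,29] -> hit [29,29] leaf, test {P12@t=29}
      N6 x:[29,98/3] y:[40,44] z:[18,28] -> miss, prune
    N30 x:[35,118/3] y:[20,44] z:[8,26] -> miss, prune
  N24 x:[29,118/3] y:[19,51] z:[25,47] -> hit [29,118/3], descend [9, 19]
    N9 x:[29,118/3] y:[19,37] z:[25,47] -> hit [29,37], descend [25, 29]
      N25 x:[29,33] y:[19,36] z:[27,47] -> hit [29,33], descend [22, 33]
        N22 x:[29,88/3] y:[33,36] z:[27,33] -> miss, prune
        N33 x:[92/3,33] y:[19,31] z:[30,47] -> hit [92/3,31], descend [14, 20]
          N14 x:[92/3,97/3] y:[30,31] z:[30,34] -> hit [92/3,31] leaf, test {P3@t=92/3}
          N20 x:[31,33] y:[19,25] z:[41,47] -> miss, prune
      N29 x:[107/3,118/3] y:[32,37] z:[25,34] -> miss, prune
    N19 x:[29,112/3] y:[40,51] z:[29,43] -> miss, prune

Visited [0, 2, 12, 3, 17, 34, 7, 13, 6, 30, 24, 9, 25, 22, 33, 14, 20, 29, 19]. Tests: 19 box, 2 leaf. Nearest: P12.

== RESULT ==
12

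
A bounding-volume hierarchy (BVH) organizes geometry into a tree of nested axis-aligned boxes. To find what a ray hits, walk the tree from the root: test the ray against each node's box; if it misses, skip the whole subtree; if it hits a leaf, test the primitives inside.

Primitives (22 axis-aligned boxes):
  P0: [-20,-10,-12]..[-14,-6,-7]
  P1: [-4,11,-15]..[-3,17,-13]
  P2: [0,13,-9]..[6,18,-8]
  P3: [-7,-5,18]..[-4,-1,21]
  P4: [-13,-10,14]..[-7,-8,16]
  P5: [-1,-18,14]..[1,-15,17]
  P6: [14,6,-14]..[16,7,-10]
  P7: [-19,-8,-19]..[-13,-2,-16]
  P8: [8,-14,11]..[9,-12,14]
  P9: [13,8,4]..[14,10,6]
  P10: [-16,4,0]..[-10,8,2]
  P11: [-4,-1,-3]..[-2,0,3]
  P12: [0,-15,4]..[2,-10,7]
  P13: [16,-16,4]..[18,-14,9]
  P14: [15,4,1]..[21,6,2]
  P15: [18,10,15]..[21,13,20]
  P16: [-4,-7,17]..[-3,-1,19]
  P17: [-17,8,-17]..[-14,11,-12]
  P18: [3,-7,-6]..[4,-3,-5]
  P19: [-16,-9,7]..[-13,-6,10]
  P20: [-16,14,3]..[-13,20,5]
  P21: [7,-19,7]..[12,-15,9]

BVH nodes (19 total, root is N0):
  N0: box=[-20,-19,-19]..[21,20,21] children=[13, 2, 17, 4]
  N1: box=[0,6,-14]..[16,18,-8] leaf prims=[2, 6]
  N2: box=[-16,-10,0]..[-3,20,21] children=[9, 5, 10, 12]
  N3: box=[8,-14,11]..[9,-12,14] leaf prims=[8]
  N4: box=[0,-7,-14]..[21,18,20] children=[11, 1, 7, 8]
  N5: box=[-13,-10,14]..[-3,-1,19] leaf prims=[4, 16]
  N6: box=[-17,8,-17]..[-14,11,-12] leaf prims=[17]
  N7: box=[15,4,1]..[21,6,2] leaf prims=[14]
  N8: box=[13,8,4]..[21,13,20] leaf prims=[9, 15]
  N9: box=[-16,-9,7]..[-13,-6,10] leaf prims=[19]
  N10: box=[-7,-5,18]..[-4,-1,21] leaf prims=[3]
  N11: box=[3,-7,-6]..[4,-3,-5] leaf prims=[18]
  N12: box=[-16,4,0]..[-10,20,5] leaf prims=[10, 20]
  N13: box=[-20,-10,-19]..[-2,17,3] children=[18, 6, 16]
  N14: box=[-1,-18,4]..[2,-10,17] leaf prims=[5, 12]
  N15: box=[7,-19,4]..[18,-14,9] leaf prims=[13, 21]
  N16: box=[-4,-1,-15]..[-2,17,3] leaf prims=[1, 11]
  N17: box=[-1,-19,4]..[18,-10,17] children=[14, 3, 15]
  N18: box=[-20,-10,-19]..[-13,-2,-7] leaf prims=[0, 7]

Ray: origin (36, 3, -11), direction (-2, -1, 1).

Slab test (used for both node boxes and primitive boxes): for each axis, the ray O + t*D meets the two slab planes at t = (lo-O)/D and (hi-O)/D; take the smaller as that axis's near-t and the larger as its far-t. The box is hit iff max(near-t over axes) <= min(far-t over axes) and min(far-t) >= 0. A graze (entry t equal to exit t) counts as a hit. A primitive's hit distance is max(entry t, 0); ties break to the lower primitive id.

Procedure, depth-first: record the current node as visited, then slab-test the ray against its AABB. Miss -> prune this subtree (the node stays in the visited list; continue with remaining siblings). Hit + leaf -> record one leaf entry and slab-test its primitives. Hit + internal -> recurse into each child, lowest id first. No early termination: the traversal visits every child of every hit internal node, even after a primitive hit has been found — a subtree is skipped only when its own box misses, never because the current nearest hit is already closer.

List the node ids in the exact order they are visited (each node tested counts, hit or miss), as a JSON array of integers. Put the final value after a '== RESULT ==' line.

Traverse from the root:
N0 x:[15/2,28] y:[-17,22] z:[-8,32] -> hit [15/2,22], descend [2, 4, 13, 17]
  N2 x:[39/2,26] y:[-17,13] z:[11,32] -> miss, prune
  N4 x:[15/2,18] y:[-15,10] z:[-3,31] -> hit [15/2,10], descend [1, 7, 8, 11]
    N1 x:[10,18] y:[-15,-3] z:[-3,3] -> miss, prune
    N7 x:[15/2,21/2] y:[-3,-1] z:[12,13] -> miss, prune
    N8 x:[15/2,23/2] y:[-10,-5] z:[15,31] -> miss, prune
    N11 x:[16,33/2] y:[6,10] z:[5,6] -> miss, prune
  N13 x:[19,28] y:[-14,13] z:[-8,14] -> miss, prune
  N17 x:[9,37/2] y:[13,22] z:[15,28] -> hit [15,37/2], descend [3, 14, 15]
    N3 x:[27/2,14] y:[15,17] z:[22,25] -> miss, prune
    N14 x:[17,37/2] y:[13,21] z:[15,28] -> hit [17,37/2] leaf, test {P5(miss), P12@t=17}
    N15 x:[9,29/2] y:[17,22] z:[15,20] -> miss, prune

12 AABB tests over nodes [0, 2, 4, 1, 7, 8, 11, 13, 17, 3, 14, 15]; 1 leaf entered; closest P12.

== RESULT ==
[0, 2, 4, 1, 7, 8, 11, 13, 17, 3, 14, 15]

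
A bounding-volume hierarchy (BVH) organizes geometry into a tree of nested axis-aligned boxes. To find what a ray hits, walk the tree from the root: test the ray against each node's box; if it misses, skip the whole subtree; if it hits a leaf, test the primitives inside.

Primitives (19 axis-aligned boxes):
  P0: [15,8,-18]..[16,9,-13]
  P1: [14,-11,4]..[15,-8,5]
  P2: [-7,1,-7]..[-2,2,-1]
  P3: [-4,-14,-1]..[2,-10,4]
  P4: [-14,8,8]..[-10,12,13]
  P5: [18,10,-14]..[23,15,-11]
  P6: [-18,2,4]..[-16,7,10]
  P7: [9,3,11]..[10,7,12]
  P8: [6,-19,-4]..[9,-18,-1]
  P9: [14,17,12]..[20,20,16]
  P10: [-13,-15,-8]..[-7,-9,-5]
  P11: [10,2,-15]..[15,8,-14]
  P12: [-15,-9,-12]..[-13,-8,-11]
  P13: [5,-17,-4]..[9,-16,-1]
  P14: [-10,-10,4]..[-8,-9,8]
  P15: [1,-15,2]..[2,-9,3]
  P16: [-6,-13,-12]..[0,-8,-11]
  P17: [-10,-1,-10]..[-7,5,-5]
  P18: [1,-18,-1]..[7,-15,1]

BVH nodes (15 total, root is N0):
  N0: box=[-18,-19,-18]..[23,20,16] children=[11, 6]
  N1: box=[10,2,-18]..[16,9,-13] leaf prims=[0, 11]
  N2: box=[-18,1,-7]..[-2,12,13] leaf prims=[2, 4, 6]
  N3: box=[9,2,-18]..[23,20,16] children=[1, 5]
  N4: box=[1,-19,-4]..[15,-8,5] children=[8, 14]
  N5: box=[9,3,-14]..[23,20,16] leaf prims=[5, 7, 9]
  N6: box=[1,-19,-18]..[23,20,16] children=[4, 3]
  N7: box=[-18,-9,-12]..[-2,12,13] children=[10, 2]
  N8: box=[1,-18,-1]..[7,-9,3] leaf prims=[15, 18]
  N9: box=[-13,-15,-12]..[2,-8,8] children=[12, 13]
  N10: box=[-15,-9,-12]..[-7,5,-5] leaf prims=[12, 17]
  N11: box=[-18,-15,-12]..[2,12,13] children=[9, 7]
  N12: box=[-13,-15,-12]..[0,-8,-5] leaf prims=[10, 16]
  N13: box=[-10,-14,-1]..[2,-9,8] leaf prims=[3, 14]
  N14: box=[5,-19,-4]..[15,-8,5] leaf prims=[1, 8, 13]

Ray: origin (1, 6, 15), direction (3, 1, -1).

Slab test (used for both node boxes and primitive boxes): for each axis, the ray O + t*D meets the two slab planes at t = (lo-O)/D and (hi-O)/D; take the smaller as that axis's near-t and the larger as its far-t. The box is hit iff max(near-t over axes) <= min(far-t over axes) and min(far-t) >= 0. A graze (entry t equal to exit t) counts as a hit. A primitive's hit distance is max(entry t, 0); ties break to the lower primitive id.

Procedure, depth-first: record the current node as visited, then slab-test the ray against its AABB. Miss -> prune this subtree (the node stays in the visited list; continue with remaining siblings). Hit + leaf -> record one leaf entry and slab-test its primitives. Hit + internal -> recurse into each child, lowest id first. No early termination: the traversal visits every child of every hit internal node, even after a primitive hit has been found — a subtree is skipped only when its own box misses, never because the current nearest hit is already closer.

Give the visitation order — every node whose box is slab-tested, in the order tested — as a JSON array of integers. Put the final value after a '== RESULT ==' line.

Walk:
N0 x:[-19/3,22/3] y:[-25,14] z:[-1,33] -> hit [-1,22/3], descend [6, 11]
  N6 x:[0,22/3] y:[-25,14] z:[-1,33] -> hit [0,22/3], descend [3, 4]
    N3 x:[8/3,22/3] y:[-4,14] z:[-1,33] -> hit [8/3,22/3], descend [1, 5]
      N1 x:[3,5] y:[-4,3] z:[28,33] -> miss, prune
      N5 x:[8/3,22/3] y:[-3,14] z:[-1,29] -> hit [8/3,22/3] leaf, test {P5(miss), P7(miss), P9(miss)}
    N4 x:[0,14/3] y:[-25,-14] z:[10,19] -> miss, prune
  N11 x:[-19/3,1/3] y:[-21,6] z:[2,27] -> miss, prune

order=[0, 6, 3, 1, 5, 4, 11]  |boxes|=7  |leaves|=1  hit=miss

== RESULT ==
[0, 6, 3, 1, 5, 4, 11]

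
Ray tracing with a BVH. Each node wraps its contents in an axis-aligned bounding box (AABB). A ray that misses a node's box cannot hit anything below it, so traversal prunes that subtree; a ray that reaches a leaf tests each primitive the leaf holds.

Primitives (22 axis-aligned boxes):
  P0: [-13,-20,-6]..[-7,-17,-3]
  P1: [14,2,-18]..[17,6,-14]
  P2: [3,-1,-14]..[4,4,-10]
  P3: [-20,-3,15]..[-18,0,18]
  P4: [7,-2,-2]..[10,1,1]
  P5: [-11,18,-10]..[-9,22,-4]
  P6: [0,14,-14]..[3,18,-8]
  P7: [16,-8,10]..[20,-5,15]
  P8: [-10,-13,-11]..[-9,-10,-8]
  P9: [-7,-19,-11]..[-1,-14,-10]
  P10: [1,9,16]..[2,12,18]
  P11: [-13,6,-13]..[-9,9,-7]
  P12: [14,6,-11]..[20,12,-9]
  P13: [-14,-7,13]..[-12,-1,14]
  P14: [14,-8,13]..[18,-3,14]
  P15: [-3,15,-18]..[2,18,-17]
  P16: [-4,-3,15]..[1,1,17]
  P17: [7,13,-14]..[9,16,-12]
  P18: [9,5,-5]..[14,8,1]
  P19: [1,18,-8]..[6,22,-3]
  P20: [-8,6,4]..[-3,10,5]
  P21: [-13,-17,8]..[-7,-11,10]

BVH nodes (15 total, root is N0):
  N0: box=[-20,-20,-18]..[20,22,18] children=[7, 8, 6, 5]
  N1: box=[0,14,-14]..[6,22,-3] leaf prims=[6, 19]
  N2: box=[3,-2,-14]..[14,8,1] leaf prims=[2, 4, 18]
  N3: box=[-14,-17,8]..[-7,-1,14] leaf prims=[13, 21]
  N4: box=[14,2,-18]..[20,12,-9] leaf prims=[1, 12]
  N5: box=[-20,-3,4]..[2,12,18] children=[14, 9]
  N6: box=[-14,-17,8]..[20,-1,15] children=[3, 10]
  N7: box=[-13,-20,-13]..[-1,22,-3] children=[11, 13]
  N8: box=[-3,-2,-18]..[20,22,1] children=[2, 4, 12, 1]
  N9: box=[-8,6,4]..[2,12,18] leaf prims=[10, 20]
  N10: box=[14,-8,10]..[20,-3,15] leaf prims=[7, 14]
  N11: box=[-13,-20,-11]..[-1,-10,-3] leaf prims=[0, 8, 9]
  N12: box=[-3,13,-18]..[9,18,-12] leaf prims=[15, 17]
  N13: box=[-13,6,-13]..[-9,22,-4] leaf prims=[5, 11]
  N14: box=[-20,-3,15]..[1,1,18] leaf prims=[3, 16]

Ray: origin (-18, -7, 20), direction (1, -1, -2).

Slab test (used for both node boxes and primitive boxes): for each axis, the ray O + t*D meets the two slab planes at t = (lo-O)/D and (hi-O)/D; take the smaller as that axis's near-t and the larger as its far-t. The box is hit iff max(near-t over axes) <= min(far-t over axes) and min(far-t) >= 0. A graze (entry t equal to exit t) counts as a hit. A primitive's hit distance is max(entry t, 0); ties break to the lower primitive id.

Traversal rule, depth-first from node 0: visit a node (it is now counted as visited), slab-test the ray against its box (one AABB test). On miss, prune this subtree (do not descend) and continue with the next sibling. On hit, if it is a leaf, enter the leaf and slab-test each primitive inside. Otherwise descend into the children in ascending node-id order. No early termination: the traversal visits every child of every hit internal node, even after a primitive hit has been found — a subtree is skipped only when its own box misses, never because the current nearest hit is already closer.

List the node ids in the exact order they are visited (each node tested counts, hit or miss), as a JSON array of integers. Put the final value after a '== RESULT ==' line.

Traverse from the root:
N0 x:[-2,38] y:[-29,13] z:[1,19] -> hit [1,13], descend [5, 6, 7, 8]
  N5 x:[-2,20] y:[-19,-4] z:[1,8] -> miss, prune
  N6 x:[4,38] y:[-6,10] z:[5/2,6] -> hit [4,6], descend [3, 10]
    N3 x:[4,11] y:[-6,10] z:[3,6] -> hit [4,6] leaf, test {P13(miss), P21@t=5}
    N10 x:[32,38] y:[-4,1] z:[5/2,5] -> miss, prune
  N7 x:[5,17] y:[-29,13] z:[23/2,33/2] -> hit [23/2,13], descend [11, 13]
    N11 x:[5,17] y:[3,13] z:[23/2,31/2] -> hit [23/2,13] leaf, test {P0(miss), P8(miss), P9(miss)}
    N13 x:[5,9] y:[-29,-13] z:[12,33/2] -> miss, prune
  N8 x:[15,38] y:[-29,-5] z:[19/2,19] -> miss, prune

order=[0, 5, 6, 3, 10, 7, 11, 13, 8]  |boxes|=9  |leaves|=2  hit=P21

== RESULT ==
[0, 5, 6, 3, 10, 7, 11, 13, 8]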